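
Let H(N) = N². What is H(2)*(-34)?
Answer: -136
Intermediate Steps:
H(2)*(-34) = 2²*(-34) = 4*(-34) = -136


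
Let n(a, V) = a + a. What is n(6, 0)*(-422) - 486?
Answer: -5550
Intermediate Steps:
n(a, V) = 2*a
n(6, 0)*(-422) - 486 = (2*6)*(-422) - 486 = 12*(-422) - 486 = -5064 - 486 = -5550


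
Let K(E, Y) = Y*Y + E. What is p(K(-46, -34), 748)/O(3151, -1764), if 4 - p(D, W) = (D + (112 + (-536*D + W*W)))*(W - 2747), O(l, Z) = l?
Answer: -68433762/3151 ≈ -21718.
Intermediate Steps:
K(E, Y) = E + Y² (K(E, Y) = Y² + E = E + Y²)
p(D, W) = 4 - (-2747 + W)*(112 + W² - 535*D) (p(D, W) = 4 - (D + (112 + (-536*D + W*W)))*(W - 2747) = 4 - (D + (112 + (-536*D + W²)))*(-2747 + W) = 4 - (D + (112 + (W² - 536*D)))*(-2747 + W) = 4 - (D + (112 + W² - 536*D))*(-2747 + W) = 4 - (112 + W² - 535*D)*(-2747 + W) = 4 - (-2747 + W)*(112 + W² - 535*D))
p(K(-46, -34), 748)/O(3151, -1764) = (307668 - 1*748³ - 1469645*(-46 + (-34)²) - 112*748 + 2747*748² + 535*(-46 + (-34)²)*748)/3151 = (307668 - 1*418508992 - 1469645*(-46 + 1156) - 83776 + 2747*559504 + 535*(-46 + 1156)*748)*(1/3151) = (307668 - 418508992 - 1469645*1110 - 83776 + 1536957488 + 535*1110*748)*(1/3151) = (307668 - 418508992 - 1631305950 - 83776 + 1536957488 + 444199800)*(1/3151) = -68433762*1/3151 = -68433762/3151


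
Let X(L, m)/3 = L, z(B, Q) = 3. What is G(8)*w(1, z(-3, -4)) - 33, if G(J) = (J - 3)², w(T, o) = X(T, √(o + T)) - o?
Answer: -33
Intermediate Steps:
X(L, m) = 3*L
w(T, o) = -o + 3*T (w(T, o) = 3*T - o = -o + 3*T)
G(J) = (-3 + J)²
G(8)*w(1, z(-3, -4)) - 33 = (-3 + 8)²*(-1*3 + 3*1) - 33 = 5²*(-3 + 3) - 33 = 25*0 - 33 = 0 - 33 = -33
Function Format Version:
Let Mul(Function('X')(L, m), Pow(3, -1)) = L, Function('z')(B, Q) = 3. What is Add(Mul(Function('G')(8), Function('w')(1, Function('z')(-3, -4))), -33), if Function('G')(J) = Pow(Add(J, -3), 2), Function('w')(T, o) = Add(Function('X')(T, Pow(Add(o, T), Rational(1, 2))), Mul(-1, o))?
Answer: -33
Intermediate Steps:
Function('X')(L, m) = Mul(3, L)
Function('w')(T, o) = Add(Mul(-1, o), Mul(3, T)) (Function('w')(T, o) = Add(Mul(3, T), Mul(-1, o)) = Add(Mul(-1, o), Mul(3, T)))
Function('G')(J) = Pow(Add(-3, J), 2)
Add(Mul(Function('G')(8), Function('w')(1, Function('z')(-3, -4))), -33) = Add(Mul(Pow(Add(-3, 8), 2), Add(Mul(-1, 3), Mul(3, 1))), -33) = Add(Mul(Pow(5, 2), Add(-3, 3)), -33) = Add(Mul(25, 0), -33) = Add(0, -33) = -33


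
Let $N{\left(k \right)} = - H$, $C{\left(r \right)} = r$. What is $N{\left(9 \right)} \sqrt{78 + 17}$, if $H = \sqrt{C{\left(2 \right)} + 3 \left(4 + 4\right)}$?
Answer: $- \sqrt{2470} \approx -49.699$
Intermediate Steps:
$H = \sqrt{26}$ ($H = \sqrt{2 + 3 \left(4 + 4\right)} = \sqrt{2 + 3 \cdot 8} = \sqrt{2 + 24} = \sqrt{26} \approx 5.099$)
$N{\left(k \right)} = - \sqrt{26}$
$N{\left(9 \right)} \sqrt{78 + 17} = - \sqrt{26} \sqrt{78 + 17} = - \sqrt{26} \sqrt{95} = - \sqrt{2470}$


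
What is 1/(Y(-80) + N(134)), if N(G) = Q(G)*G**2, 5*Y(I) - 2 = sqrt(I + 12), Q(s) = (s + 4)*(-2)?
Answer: -61948195/307006309100676 - 5*I*sqrt(17)/307006309100676 ≈ -2.0178e-7 - 6.715e-14*I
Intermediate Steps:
Q(s) = -8 - 2*s (Q(s) = (4 + s)*(-2) = -8 - 2*s)
Y(I) = 2/5 + sqrt(12 + I)/5 (Y(I) = 2/5 + sqrt(I + 12)/5 = 2/5 + sqrt(12 + I)/5)
N(G) = G**2*(-8 - 2*G) (N(G) = (-8 - 2*G)*G**2 = G**2*(-8 - 2*G))
1/(Y(-80) + N(134)) = 1/((2/5 + sqrt(12 - 80)/5) + 2*134**2*(-4 - 1*134)) = 1/((2/5 + sqrt(-68)/5) + 2*17956*(-4 - 134)) = 1/((2/5 + (2*I*sqrt(17))/5) + 2*17956*(-138)) = 1/((2/5 + 2*I*sqrt(17)/5) - 4955856) = 1/(-24779278/5 + 2*I*sqrt(17)/5)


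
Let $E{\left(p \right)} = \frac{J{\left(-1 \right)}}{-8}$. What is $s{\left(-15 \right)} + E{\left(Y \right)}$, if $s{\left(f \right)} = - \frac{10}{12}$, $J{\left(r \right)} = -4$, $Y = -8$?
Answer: $- \frac{1}{3} \approx -0.33333$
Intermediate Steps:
$s{\left(f \right)} = - \frac{5}{6}$ ($s{\left(f \right)} = \left(-10\right) \frac{1}{12} = - \frac{5}{6}$)
$E{\left(p \right)} = \frac{1}{2}$ ($E{\left(p \right)} = - \frac{4}{-8} = \left(-4\right) \left(- \frac{1}{8}\right) = \frac{1}{2}$)
$s{\left(-15 \right)} + E{\left(Y \right)} = - \frac{5}{6} + \frac{1}{2} = - \frac{1}{3}$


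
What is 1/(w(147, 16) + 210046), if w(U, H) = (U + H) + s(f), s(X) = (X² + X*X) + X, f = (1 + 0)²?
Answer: 1/210212 ≈ 4.7571e-6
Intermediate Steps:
f = 1 (f = 1² = 1)
s(X) = X + 2*X² (s(X) = (X² + X²) + X = 2*X² + X = X + 2*X²)
w(U, H) = 3 + H + U (w(U, H) = (U + H) + 1*(1 + 2*1) = (H + U) + 1*(1 + 2) = (H + U) + 1*3 = (H + U) + 3 = 3 + H + U)
1/(w(147, 16) + 210046) = 1/((3 + 16 + 147) + 210046) = 1/(166 + 210046) = 1/210212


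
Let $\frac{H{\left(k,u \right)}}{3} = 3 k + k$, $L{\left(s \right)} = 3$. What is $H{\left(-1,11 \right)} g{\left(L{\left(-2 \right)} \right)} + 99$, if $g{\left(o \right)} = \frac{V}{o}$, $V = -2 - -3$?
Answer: $95$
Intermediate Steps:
$V = 1$ ($V = -2 + 3 = 1$)
$H{\left(k,u \right)} = 12 k$ ($H{\left(k,u \right)} = 3 \left(3 k + k\right) = 3 \cdot 4 k = 12 k$)
$g{\left(o \right)} = \frac{1}{o}$ ($g{\left(o \right)} = 1 \frac{1}{o} = \frac{1}{o}$)
$H{\left(-1,11 \right)} g{\left(L{\left(-2 \right)} \right)} + 99 = \frac{12 \left(-1\right)}{3} + 99 = \left(-12\right) \frac{1}{3} + 99 = -4 + 99 = 95$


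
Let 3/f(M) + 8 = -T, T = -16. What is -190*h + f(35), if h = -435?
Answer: 661203/8 ≈ 82650.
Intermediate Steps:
f(M) = 3/8 (f(M) = 3/(-8 - 1*(-16)) = 3/(-8 + 16) = 3/8)
-190*h + f(35) = -190*(-435) + 3/8 = 82650 + 3/8 = 661203/8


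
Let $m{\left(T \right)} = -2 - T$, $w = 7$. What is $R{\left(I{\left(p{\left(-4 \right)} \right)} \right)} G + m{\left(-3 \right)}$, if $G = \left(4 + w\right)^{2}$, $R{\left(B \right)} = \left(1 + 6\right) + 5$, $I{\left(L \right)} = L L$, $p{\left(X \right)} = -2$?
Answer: $1453$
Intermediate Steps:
$I{\left(L \right)} = L^{2}$
$R{\left(B \right)} = 12$ ($R{\left(B \right)} = 7 + 5 = 12$)
$G = 121$ ($G = \left(4 + 7\right)^{2} = 11^{2} = 121$)
$R{\left(I{\left(p{\left(-4 \right)} \right)} \right)} G + m{\left(-3 \right)} = 12 \cdot 121 - -1 = 1452 + \left(-2 + 3\right) = 1452 + 1 = 1453$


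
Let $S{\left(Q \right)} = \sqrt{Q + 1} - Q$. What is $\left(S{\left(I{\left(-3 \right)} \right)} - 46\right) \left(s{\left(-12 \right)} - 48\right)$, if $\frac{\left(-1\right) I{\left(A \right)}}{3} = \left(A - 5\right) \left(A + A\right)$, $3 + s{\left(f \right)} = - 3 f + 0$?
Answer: $-1470 - 15 i \sqrt{143} \approx -1470.0 - 179.37 i$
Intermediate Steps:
$s{\left(f \right)} = -3 - 3 f$ ($s{\left(f \right)} = -3 + \left(- 3 f + 0\right) = -3 - 3 f$)
$I{\left(A \right)} = - 6 A \left(-5 + A\right)$ ($I{\left(A \right)} = - 3 \left(A - 5\right) \left(A + A\right) = - 3 \left(-5 + A\right) 2 A = - 3 \cdot 2 A \left(-5 + A\right) = - 6 A \left(-5 + A\right)$)
$S{\left(Q \right)} = \sqrt{1 + Q} - Q$
$\left(S{\left(I{\left(-3 \right)} \right)} - 46\right) \left(s{\left(-12 \right)} - 48\right) = \left(\left(\sqrt{1 + 6 \left(-3\right) \left(5 - -3\right)} - 6 \left(-3\right) \left(5 - -3\right)\right) - 46\right) \left(\left(-3 - -36\right) - 48\right) = \left(\left(\sqrt{1 + 6 \left(-3\right) \left(5 + 3\right)} - 6 \left(-3\right) \left(5 + 3\right)\right) - 46\right) \left(\left(-3 + 36\right) - 48\right) = \left(\left(\sqrt{1 + 6 \left(-3\right) 8} - 6 \left(-3\right) 8\right) - 46\right) \left(33 - 48\right) = \left(\left(\sqrt{1 - 144} - -144\right) - 46\right) \left(-15\right) = \left(\left(\sqrt{-143} + 144\right) - 46\right) \left(-15\right) = \left(\left(i \sqrt{143} + 144\right) - 46\right) \left(-15\right) = \left(\left(144 + i \sqrt{143}\right) - 46\right) \left(-15\right) = \left(98 + i \sqrt{143}\right) \left(-15\right) = -1470 - 15 i \sqrt{143}$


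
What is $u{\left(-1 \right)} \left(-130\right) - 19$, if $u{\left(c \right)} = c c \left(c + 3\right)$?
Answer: $-279$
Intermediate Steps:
$u{\left(c \right)} = c^{2} \left(3 + c\right)$ ($u{\left(c \right)} = c c \left(3 + c\right) = c^{2} \left(3 + c\right)$)
$u{\left(-1 \right)} \left(-130\right) - 19 = \left(-1\right)^{2} \left(3 - 1\right) \left(-130\right) - 19 = 1 \cdot 2 \left(-130\right) - 19 = 2 \left(-130\right) - 19 = -260 - 19 = -279$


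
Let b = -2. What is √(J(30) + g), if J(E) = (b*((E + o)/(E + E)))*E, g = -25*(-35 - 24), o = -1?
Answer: √1446 ≈ 38.026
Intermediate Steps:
g = 1475 (g = -25*(-59) = 1475)
J(E) = 1 - E (J(E) = (-2*(E - 1)/(E + E))*E = (-2*(-1 + E)/(2*E))*E = (-2*(-1 + E)*1/(2*E))*E = (-(-1 + E)/E)*E = 1 - E)
√(J(30) + g) = √((1 - 1*30) + 1475) = √((1 - 30) + 1475) = √(-29 + 1475) = √1446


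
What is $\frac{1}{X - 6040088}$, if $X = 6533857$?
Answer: $\frac{1}{493769} \approx 2.0252 \cdot 10^{-6}$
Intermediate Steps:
$\frac{1}{X - 6040088} = \frac{1}{6533857 - 6040088} = \frac{1}{493769}$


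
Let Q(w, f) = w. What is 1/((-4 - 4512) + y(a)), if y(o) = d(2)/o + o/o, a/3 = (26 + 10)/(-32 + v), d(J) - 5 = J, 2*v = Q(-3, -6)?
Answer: -216/975709 ≈ -0.00022138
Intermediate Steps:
v = -3/2 (v = (1/2)*(-3) = -3/2 ≈ -1.5000)
d(J) = 5 + J
a = -216/67 (a = 3*((26 + 10)/(-32 - 3/2)) = 3*(36/(-67/2)) = 3*(36*(-2/67)) = 3*(-72/67) = -216/67 ≈ -3.2239)
y(o) = 1 + 7/o (y(o) = (5 + 2)/o + o/o = 7/o + 1 = 1 + 7/o)
1/((-4 - 4512) + y(a)) = 1/((-4 - 4512) + (7 - 216/67)/(-216/67)) = 1/(-4516 - 67/216*253/67) = 1/(-4516 - 253/216) = 1/(-975709/216) = -216/975709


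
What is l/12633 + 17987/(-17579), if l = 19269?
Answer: 37166660/74025169 ≈ 0.50208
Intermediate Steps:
l/12633 + 17987/(-17579) = 19269/12633 + 17987/(-17579) = 19269*(1/12633) + 17987*(-1/17579) = 6423/4211 - 17987/17579 = 37166660/74025169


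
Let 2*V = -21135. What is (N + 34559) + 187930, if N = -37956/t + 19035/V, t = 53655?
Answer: 5606651794087/25199965 ≈ 2.2249e+5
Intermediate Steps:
V = -21135/2 (V = (1/2)*(-21135) = -21135/2 ≈ -10568.)
N = -63218798/25199965 (N = -37956/53655 + 19035/(-21135/2) = -37956*1/53655 + 19035*(-2/21135) = -12652/17885 - 2538/1409 = -63218798/25199965 ≈ -2.5087)
(N + 34559) + 187930 = (-63218798/25199965 + 34559) + 187930 = 870822371637/25199965 + 187930 = 5606651794087/25199965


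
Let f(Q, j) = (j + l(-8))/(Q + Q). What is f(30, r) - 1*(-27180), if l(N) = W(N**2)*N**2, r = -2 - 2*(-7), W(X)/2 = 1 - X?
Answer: 135229/5 ≈ 27046.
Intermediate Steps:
W(X) = 2 - 2*X (W(X) = 2*(1 - X) = 2 - 2*X)
r = 12 (r = -2 + 14 = 12)
l(N) = N**2*(2 - 2*N**2) (l(N) = (2 - 2*N**2)*N**2 = N**2*(2 - 2*N**2))
f(Q, j) = (-8064 + j)/(2*Q) (f(Q, j) = (j + 2*(-8)**2*(1 - 1*(-8)**2))/(Q + Q) = (j + 2*64*(1 - 1*64))/((2*Q)) = (j + 2*64*(1 - 64))*(1/(2*Q)) = (j + 2*64*(-63))*(1/(2*Q)) = (j - 8064)*(1/(2*Q)) = (-8064 + j)*(1/(2*Q)) = (-8064 + j)/(2*Q))
f(30, r) - 1*(-27180) = (1/2)*(-8064 + 12)/30 - 1*(-27180) = (1/2)*(1/30)*(-8052) + 27180 = -671/5 + 27180 = 135229/5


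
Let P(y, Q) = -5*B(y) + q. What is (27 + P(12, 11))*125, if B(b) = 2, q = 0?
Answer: 2125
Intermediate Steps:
P(y, Q) = -10 (P(y, Q) = -5*2 + 0 = -10 + 0 = -10)
(27 + P(12, 11))*125 = (27 - 10)*125 = 17*125 = 2125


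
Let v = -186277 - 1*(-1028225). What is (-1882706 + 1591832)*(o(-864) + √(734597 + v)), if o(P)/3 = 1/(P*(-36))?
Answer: -48479/1728 - 290874*√1576545 ≈ -3.6522e+8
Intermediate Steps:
v = 841948 (v = -186277 + 1028225 = 841948)
o(P) = -1/(12*P) (o(P) = 3/((P*(-36))) = 3/((-36*P)) = 3*(-1/(36*P)) = -1/(12*P))
(-1882706 + 1591832)*(o(-864) + √(734597 + v)) = (-1882706 + 1591832)*(-1/12/(-864) + √(734597 + 841948)) = -290874*(-1/12*(-1/864) + √1576545) = -290874*(1/10368 + √1576545) = -48479/1728 - 290874*√1576545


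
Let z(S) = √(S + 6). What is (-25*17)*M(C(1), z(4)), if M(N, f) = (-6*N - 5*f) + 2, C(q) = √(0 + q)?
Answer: 1700 + 2125*√10 ≈ 8419.8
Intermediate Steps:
z(S) = √(6 + S)
C(q) = √q
M(N, f) = 2 - 6*N - 5*f
(-25*17)*M(C(1), z(4)) = (-25*17)*(2 - 6*√1 - 5*√(6 + 4)) = -425*(2 - 6*1 - 5*√10) = -425*(2 - 6 - 5*√10) = -425*(-4 - 5*√10) = 1700 + 2125*√10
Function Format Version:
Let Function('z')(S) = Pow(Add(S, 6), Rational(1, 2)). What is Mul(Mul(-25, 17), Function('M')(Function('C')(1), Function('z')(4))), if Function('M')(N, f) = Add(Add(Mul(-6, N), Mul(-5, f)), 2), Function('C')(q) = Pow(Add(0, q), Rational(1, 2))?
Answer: Add(1700, Mul(2125, Pow(10, Rational(1, 2)))) ≈ 8419.8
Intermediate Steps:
Function('z')(S) = Pow(Add(6, S), Rational(1, 2))
Function('C')(q) = Pow(q, Rational(1, 2))
Function('M')(N, f) = Add(2, Mul(-6, N), Mul(-5, f))
Mul(Mul(-25, 17), Function('M')(Function('C')(1), Function('z')(4))) = Mul(Mul(-25, 17), Add(2, Mul(-6, Pow(1, Rational(1, 2))), Mul(-5, Pow(Add(6, 4), Rational(1, 2))))) = Mul(-425, Add(2, Mul(-6, 1), Mul(-5, Pow(10, Rational(1, 2))))) = Mul(-425, Add(2, -6, Mul(-5, Pow(10, Rational(1, 2))))) = Mul(-425, Add(-4, Mul(-5, Pow(10, Rational(1, 2))))) = Add(1700, Mul(2125, Pow(10, Rational(1, 2))))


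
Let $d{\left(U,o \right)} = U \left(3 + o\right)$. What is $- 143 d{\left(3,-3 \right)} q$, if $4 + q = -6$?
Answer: $0$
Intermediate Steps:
$q = -10$ ($q = -4 - 6 = -10$)
$- 143 d{\left(3,-3 \right)} q = - 143 \cdot 3 \left(3 - 3\right) \left(-10\right) = - 143 \cdot 3 \cdot 0 \left(-10\right) = - 143 \cdot 0 \left(-10\right) = \left(-143\right) 0 = 0$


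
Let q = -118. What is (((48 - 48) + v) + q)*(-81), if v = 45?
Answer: 5913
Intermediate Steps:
(((48 - 48) + v) + q)*(-81) = (((48 - 48) + 45) - 118)*(-81) = ((0 + 45) - 118)*(-81) = (45 - 118)*(-81) = -73*(-81) = 5913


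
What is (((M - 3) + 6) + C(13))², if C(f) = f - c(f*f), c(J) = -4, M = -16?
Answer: 16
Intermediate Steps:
C(f) = 4 + f (C(f) = f - 1*(-4) = f + 4 = 4 + f)
(((M - 3) + 6) + C(13))² = (((-16 - 3) + 6) + (4 + 13))² = ((-19 + 6) + 17)² = (-13 + 17)² = 4² = 16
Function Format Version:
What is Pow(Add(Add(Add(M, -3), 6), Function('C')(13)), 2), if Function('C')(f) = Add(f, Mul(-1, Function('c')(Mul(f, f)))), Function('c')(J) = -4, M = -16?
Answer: 16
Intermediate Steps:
Function('C')(f) = Add(4, f) (Function('C')(f) = Add(f, Mul(-1, -4)) = Add(f, 4) = Add(4, f))
Pow(Add(Add(Add(M, -3), 6), Function('C')(13)), 2) = Pow(Add(Add(Add(-16, -3), 6), Add(4, 13)), 2) = Pow(Add(Add(-19, 6), 17), 2) = Pow(Add(-13, 17), 2) = Pow(4, 2) = 16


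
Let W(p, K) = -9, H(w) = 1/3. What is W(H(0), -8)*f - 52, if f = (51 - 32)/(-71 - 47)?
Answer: -5965/118 ≈ -50.551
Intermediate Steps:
H(w) = ⅓
f = -19/118 (f = 19/(-118) = 19*(-1/118) = -19/118 ≈ -0.16102)
W(H(0), -8)*f - 52 = -9*(-19/118) - 52 = 171/118 - 52 = -5965/118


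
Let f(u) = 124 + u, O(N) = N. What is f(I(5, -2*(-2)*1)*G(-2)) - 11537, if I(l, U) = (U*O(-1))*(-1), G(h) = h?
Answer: -11421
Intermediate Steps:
I(l, U) = U (I(l, U) = (U*(-1))*(-1) = -U*(-1) = U)
f(I(5, -2*(-2)*1)*G(-2)) - 11537 = (124 + (-2*(-2)*1)*(-2)) - 11537 = (124 + (4*1)*(-2)) - 11537 = (124 + 4*(-2)) - 11537 = (124 - 8) - 11537 = 116 - 11537 = -11421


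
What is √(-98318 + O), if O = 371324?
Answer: 3*√30334 ≈ 522.50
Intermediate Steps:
√(-98318 + O) = √(-98318 + 371324) = √273006 = 3*√30334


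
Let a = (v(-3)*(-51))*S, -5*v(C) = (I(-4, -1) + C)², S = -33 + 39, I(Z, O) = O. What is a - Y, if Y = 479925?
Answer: -2394729/5 ≈ -4.7895e+5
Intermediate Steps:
S = 6
v(C) = -(-1 + C)²/5
a = 4896/5 (a = (-(-1 - 3)²/5*(-51))*6 = (-⅕*(-4)²*(-51))*6 = (-⅕*16*(-51))*6 = -16/5*(-51)*6 = (816/5)*6 = 4896/5 ≈ 979.20)
a - Y = 4896/5 - 1*479925 = 4896/5 - 479925 = -2394729/5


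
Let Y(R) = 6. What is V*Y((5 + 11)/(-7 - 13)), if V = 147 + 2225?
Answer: 14232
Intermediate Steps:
V = 2372
V*Y((5 + 11)/(-7 - 13)) = 2372*6 = 14232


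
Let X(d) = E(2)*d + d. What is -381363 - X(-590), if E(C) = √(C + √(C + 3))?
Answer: -380773 + 590*√(2 + √5) ≈ -3.7956e+5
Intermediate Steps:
E(C) = √(C + √(3 + C))
X(d) = d + d*√(2 + √5) (X(d) = √(2 + √(3 + 2))*d + d = √(2 + √5)*d + d = d*√(2 + √5) + d = d + d*√(2 + √5))
-381363 - X(-590) = -381363 - (-590)*(1 + √(2 + √5)) = -381363 - (-590 - 590*√(2 + √5)) = -381363 + (590 + 590*√(2 + √5)) = -380773 + 590*√(2 + √5)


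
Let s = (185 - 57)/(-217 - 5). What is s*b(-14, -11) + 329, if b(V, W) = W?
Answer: 37223/111 ≈ 335.34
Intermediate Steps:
s = -64/111 (s = 128/(-222) = 128*(-1/222) = -64/111 ≈ -0.57658)
s*b(-14, -11) + 329 = -64/111*(-11) + 329 = 704/111 + 329 = 37223/111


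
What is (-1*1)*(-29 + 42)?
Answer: -13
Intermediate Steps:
(-1*1)*(-29 + 42) = -1*13 = -13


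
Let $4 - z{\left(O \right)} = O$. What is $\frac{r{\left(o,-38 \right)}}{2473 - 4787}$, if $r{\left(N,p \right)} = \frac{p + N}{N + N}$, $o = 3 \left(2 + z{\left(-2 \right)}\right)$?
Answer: $\frac{7}{55536} \approx 0.00012604$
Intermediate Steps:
$z{\left(O \right)} = 4 - O$
$o = 24$ ($o = 3 \left(2 + \left(4 - -2\right)\right) = 3 \left(2 + \left(4 + 2\right)\right) = 3 \left(2 + 6\right) = 3 \cdot 8 = 24$)
$r{\left(N,p \right)} = \frac{N + p}{2 N}$
$\frac{r{\left(o,-38 \right)}}{2473 - 4787} = \frac{\frac{1}{2} \cdot \frac{1}{24} \left(24 - 38\right)}{2473 - 4787} = \frac{\frac{1}{2} \cdot \frac{1}{24} \left(-14\right)}{-2314} = \left(- \frac{7}{24}\right) \left(- \frac{1}{2314}\right) = \frac{7}{55536}$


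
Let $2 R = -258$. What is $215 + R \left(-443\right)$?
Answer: $57362$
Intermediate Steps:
$R = -129$ ($R = \frac{1}{2} \left(-258\right) = -129$)
$215 + R \left(-443\right) = 215 - -57147 = 215 + 57147 = 57362$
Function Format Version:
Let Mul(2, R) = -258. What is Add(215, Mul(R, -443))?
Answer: 57362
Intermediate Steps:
R = -129 (R = Mul(Rational(1, 2), -258) = -129)
Add(215, Mul(R, -443)) = Add(215, Mul(-129, -443)) = Add(215, 57147) = 57362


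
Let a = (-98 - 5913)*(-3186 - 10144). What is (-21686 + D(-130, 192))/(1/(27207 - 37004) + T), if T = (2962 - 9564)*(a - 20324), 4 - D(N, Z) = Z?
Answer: 214299578/5181259370180965 ≈ 4.1361e-8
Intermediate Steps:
D(N, Z) = 4 - Z
a = 80126630 (a = -6011*(-13330) = 80126630)
T = -528861832212 (T = (2962 - 9564)*(80126630 - 20324) = -6602*80106306 = -528861832212)
(-21686 + D(-130, 192))/(1/(27207 - 37004) + T) = (-21686 + (4 - 1*192))/(1/(27207 - 37004) - 528861832212) = (-21686 + (4 - 192))/(1/(-9797) - 528861832212) = (-21686 - 188)/(-1/9797 - 528861832212) = -21874/(-5181259370180965/9797) = -21874*(-9797/5181259370180965) = 214299578/5181259370180965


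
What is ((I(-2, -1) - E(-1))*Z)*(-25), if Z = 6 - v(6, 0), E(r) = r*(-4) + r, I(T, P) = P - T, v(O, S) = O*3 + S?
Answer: -600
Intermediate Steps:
v(O, S) = S + 3*O (v(O, S) = 3*O + S = S + 3*O)
E(r) = -3*r (E(r) = -4*r + r = -3*r)
Z = -12 (Z = 6 - (0 + 3*6) = 6 - (0 + 18) = 6 - 1*18 = 6 - 18 = -12)
((I(-2, -1) - E(-1))*Z)*(-25) = (((-1 - 1*(-2)) - (-3)*(-1))*(-12))*(-25) = (((-1 + 2) - 1*3)*(-12))*(-25) = ((1 - 3)*(-12))*(-25) = -2*(-12)*(-25) = 24*(-25) = -600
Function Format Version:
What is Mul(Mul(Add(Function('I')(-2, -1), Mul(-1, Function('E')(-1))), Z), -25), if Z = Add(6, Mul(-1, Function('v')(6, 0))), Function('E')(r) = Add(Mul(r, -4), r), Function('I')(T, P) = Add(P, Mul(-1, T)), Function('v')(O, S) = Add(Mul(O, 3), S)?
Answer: -600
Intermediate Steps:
Function('v')(O, S) = Add(S, Mul(3, O)) (Function('v')(O, S) = Add(Mul(3, O), S) = Add(S, Mul(3, O)))
Function('E')(r) = Mul(-3, r) (Function('E')(r) = Add(Mul(-4, r), r) = Mul(-3, r))
Z = -12 (Z = Add(6, Mul(-1, Add(0, Mul(3, 6)))) = Add(6, Mul(-1, Add(0, 18))) = Add(6, Mul(-1, 18)) = Add(6, -18) = -12)
Mul(Mul(Add(Function('I')(-2, -1), Mul(-1, Function('E')(-1))), Z), -25) = Mul(Mul(Add(Add(-1, Mul(-1, -2)), Mul(-1, Mul(-3, -1))), -12), -25) = Mul(Mul(Add(Add(-1, 2), Mul(-1, 3)), -12), -25) = Mul(Mul(Add(1, -3), -12), -25) = Mul(Mul(-2, -12), -25) = Mul(24, -25) = -600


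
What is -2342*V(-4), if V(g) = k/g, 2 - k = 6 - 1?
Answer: -3513/2 ≈ -1756.5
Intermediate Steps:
k = -3 (k = 2 - (6 - 1) = 2 - 1*5 = 2 - 5 = -3)
V(g) = -3/g
-2342*V(-4) = -(-7026)/(-4) = -(-7026)*(-1)/4 = -2342*¾ = -3513/2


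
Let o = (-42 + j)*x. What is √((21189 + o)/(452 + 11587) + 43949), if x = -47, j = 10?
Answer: 4*√398133269466/12039 ≈ 209.64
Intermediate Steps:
o = 1504 (o = (-42 + 10)*(-47) = -32*(-47) = 1504)
√((21189 + o)/(452 + 11587) + 43949) = √((21189 + 1504)/(452 + 11587) + 43949) = √(22693/12039 + 43949) = √(529124704/12039) = 4*√398133269466/12039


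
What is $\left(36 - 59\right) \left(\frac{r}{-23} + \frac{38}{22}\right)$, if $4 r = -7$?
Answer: $- \frac{1825}{44} \approx -41.477$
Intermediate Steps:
$r = - \frac{7}{4}$ ($r = \frac{1}{4} \left(-7\right) = - \frac{7}{4} \approx -1.75$)
$\left(36 - 59\right) \left(\frac{r}{-23} + \frac{38}{22}\right) = \left(36 - 59\right) \left(- \frac{7}{4 \left(-23\right)} + \frac{38}{22}\right) = - 23 \left(\left(- \frac{7}{4}\right) \left(- \frac{1}{23}\right) + 38 \cdot \frac{1}{22}\right) = - 23 \left(\frac{7}{92} + \frac{19}{11}\right) = \left(-23\right) \frac{1825}{1012} = - \frac{1825}{44}$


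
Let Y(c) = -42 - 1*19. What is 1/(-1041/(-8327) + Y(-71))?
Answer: -8327/506906 ≈ -0.016427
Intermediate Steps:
Y(c) = -61 (Y(c) = -42 - 19 = -61)
1/(-1041/(-8327) + Y(-71)) = 1/(-1041/(-8327) - 61) = 1/(-1041*(-1/8327) - 61) = 1/(1041/8327 - 61) = 1/(-506906/8327) = -8327/506906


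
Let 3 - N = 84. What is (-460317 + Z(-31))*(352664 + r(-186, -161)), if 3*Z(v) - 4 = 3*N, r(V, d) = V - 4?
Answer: -486833564060/3 ≈ -1.6228e+11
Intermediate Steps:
N = -81 (N = 3 - 1*84 = 3 - 84 = -81)
r(V, d) = -4 + V
Z(v) = -239/3 (Z(v) = 4/3 + (3*(-81))/3 = 4/3 + (⅓)*(-243) = 4/3 - 81 = -239/3)
(-460317 + Z(-31))*(352664 + r(-186, -161)) = (-460317 - 239/3)*(352664 + (-4 - 186)) = -1381190*(352664 - 190)/3 = -1381190/3*352474 = -486833564060/3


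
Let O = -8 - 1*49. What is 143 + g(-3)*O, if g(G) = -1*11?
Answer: 770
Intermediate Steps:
O = -57 (O = -8 - 49 = -57)
g(G) = -11
143 + g(-3)*O = 143 - 11*(-57) = 143 + 627 = 770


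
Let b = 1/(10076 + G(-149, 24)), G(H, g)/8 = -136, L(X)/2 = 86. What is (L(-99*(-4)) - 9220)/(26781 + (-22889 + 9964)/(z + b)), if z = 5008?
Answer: -27151181096/80356510527 ≈ -0.33788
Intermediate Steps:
L(X) = 172 (L(X) = 2*86 = 172)
G(H, g) = -1088 (G(H, g) = 8*(-136) = -1088)
b = 1/8988 (b = 1/(10076 - 1088) = 1/8988 ≈ 0.00011126)
(L(-99*(-4)) - 9220)/(26781 + (-22889 + 9964)/(z + b)) = (172 - 9220)/(26781 + (-22889 + 9964)/(5008 + 1/8988)) = -9048/(26781 - 12925/45011905/8988) = -9048/(26781 - 12925*8988/45011905) = -9048/(26781 - 23233980/9002381) = -9048/241069531581/9002381 = -9048*9002381/241069531581 = -27151181096/80356510527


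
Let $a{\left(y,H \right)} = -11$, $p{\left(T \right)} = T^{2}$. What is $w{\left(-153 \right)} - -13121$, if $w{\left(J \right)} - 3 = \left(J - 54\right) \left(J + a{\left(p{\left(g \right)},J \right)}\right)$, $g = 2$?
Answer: $47072$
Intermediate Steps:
$w{\left(J \right)} = 3 + \left(-54 + J\right) \left(-11 + J\right)$ ($w{\left(J \right)} = 3 + \left(J - 54\right) \left(J - 11\right) = 3 + \left(-54 + J\right) \left(-11 + J\right)$)
$w{\left(-153 \right)} - -13121 = \left(597 + \left(-153\right)^{2} - -9945\right) - -13121 = \left(597 + 23409 + 9945\right) + 13121 = 33951 + 13121 = 47072$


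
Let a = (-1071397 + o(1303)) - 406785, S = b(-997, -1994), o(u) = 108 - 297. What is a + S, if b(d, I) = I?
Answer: -1480365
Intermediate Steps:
o(u) = -189
S = -1994
a = -1478371 (a = (-1071397 - 189) - 406785 = -1071586 - 406785 = -1478371)
a + S = -1478371 - 1994 = -1480365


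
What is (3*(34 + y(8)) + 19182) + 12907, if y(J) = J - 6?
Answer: 32197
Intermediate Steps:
y(J) = -6 + J
(3*(34 + y(8)) + 19182) + 12907 = (3*(34 + (-6 + 8)) + 19182) + 12907 = (3*(34 + 2) + 19182) + 12907 = (3*36 + 19182) + 12907 = (108 + 19182) + 12907 = 19290 + 12907 = 32197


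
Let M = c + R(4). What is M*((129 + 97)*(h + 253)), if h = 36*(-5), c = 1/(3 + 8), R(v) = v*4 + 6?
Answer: 4009014/11 ≈ 3.6446e+5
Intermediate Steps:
R(v) = 6 + 4*v (R(v) = 4*v + 6 = 6 + 4*v)
c = 1/11 ≈ 0.090909
h = -180
M = 243/11 (M = 1/11 + (6 + 4*4) = 1/11 + (6 + 16) = 1/11 + 22 = 243/11 ≈ 22.091)
M*((129 + 97)*(h + 253)) = 243*((129 + 97)*(-180 + 253))/11 = 243*(226*73)/11 = (243/11)*16498 = 4009014/11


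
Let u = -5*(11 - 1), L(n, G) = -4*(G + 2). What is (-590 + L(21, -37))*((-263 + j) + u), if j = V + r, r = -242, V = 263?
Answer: 131400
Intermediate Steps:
L(n, G) = -8 - 4*G (L(n, G) = -4*(2 + G) = -8 - 4*G)
u = -50 (u = -5*10 = -50)
j = 21 (j = 263 - 242 = 21)
(-590 + L(21, -37))*((-263 + j) + u) = (-590 + (-8 - 4*(-37)))*((-263 + 21) - 50) = (-590 + (-8 + 148))*(-242 - 50) = (-590 + 140)*(-292) = -450*(-292) = 131400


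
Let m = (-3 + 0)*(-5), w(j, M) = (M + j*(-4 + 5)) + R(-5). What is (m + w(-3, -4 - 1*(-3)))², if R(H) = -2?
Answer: 81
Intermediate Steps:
w(j, M) = -2 + M + j (w(j, M) = (M + j*(-4 + 5)) - 2 = (M + j*1) - 2 = (M + j) - 2 = -2 + M + j)
m = 15 (m = -3*(-5) = 15)
(m + w(-3, -4 - 1*(-3)))² = (15 + (-2 + (-4 - 1*(-3)) - 3))² = (15 + (-2 + (-4 + 3) - 3))² = (15 + (-2 - 1 - 3))² = (15 - 6)² = 9² = 81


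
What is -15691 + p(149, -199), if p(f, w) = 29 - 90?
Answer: -15752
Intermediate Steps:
p(f, w) = -61
-15691 + p(149, -199) = -15691 - 61 = -15752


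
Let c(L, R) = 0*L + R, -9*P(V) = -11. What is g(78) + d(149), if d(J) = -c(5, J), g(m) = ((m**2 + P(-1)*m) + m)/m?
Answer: -619/9 ≈ -68.778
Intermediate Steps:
P(V) = 11/9 (P(V) = -1/9*(-11) = 11/9)
c(L, R) = R (c(L, R) = 0 + R = R)
g(m) = (m**2 + 20*m/9)/m (g(m) = ((m**2 + 11*m/9) + m)/m = (m**2 + 20*m/9)/m)
d(J) = -J
g(78) + d(149) = (20/9 + 78) - 1*149 = 722/9 - 149 = -619/9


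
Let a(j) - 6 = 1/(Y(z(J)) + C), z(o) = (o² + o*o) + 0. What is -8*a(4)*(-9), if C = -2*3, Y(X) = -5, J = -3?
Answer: 4680/11 ≈ 425.45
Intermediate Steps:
z(o) = 2*o² (z(o) = (o² + o²) + 0 = 2*o² + 0 = 2*o²)
C = -6
a(j) = 65/11 (a(j) = 6 + 1/(-5 - 6) = 6 + 1/(-11) = 6 - 1/11 = 65/11)
-8*a(4)*(-9) = -8*65/11*(-9) = -520/11*(-9) = 4680/11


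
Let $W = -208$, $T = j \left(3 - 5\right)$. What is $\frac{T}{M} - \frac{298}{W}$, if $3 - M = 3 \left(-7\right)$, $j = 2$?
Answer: $\frac{395}{312} \approx 1.266$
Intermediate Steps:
$T = -4$ ($T = 2 \left(3 - 5\right) = 2 \left(-2\right) = -4$)
$M = 24$ ($M = 3 - 3 \left(-7\right) = 3 - -21 = 3 + 21 = 24$)
$\frac{T}{M} - \frac{298}{W} = - \frac{4}{24} - \frac{298}{-208} = \left(-4\right) \frac{1}{24} - - \frac{149}{104} = - \frac{1}{6} + \frac{149}{104} = \frac{395}{312}$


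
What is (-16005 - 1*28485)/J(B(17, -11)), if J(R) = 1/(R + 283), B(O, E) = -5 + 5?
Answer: -12590670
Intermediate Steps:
B(O, E) = 0
J(R) = 1/(283 + R)
(-16005 - 1*28485)/J(B(17, -11)) = (-16005 - 1*28485)/(1/(283 + 0)) = (-16005 - 28485)/(1/283) = -44490/1/283 = -44490*283 = -12590670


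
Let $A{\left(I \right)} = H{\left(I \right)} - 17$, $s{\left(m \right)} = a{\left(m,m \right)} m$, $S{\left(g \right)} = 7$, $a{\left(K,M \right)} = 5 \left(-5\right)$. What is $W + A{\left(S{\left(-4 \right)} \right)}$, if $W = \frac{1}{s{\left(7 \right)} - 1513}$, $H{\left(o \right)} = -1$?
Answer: $- \frac{30385}{1688} \approx -18.001$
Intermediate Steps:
$a{\left(K,M \right)} = -25$
$s{\left(m \right)} = - 25 m$
$W = - \frac{1}{1688}$ ($W = \frac{1}{\left(-25\right) 7 - 1513} = \frac{1}{-175 - 1513} = \frac{1}{-1688} = - \frac{1}{1688} \approx -0.00059242$)
$A{\left(I \right)} = -18$ ($A{\left(I \right)} = -1 - 17 = -18$)
$W + A{\left(S{\left(-4 \right)} \right)} = - \frac{1}{1688} - 18 = - \frac{30385}{1688}$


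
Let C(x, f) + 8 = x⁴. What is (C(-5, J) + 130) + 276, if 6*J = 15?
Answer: 1023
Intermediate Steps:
J = 5/2 (J = (⅙)*15 = 5/2 ≈ 2.5000)
C(x, f) = -8 + x⁴
(C(-5, J) + 130) + 276 = ((-8 + (-5)⁴) + 130) + 276 = ((-8 + 625) + 130) + 276 = (617 + 130) + 276 = 747 + 276 = 1023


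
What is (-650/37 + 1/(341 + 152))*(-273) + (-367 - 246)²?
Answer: 6941875078/18241 ≈ 3.8056e+5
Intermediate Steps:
(-650/37 + 1/(341 + 152))*(-273) + (-367 - 246)² = (-650*1/37 + 1/493)*(-273) + (-613)² = (-650/37 + 1/493)*(-273) + 375769 = -320413/18241*(-273) + 375769 = 87472749/18241 + 375769 = 6941875078/18241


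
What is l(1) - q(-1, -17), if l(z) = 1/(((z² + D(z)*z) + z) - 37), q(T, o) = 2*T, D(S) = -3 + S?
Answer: 73/37 ≈ 1.9730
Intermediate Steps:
l(z) = 1/(-37 + z + z² + z*(-3 + z)) (l(z) = 1/(((z² + (-3 + z)*z) + z) - 37) = 1/(((z² + z*(-3 + z)) + z) - 37) = 1/((z + z² + z*(-3 + z)) - 37) = 1/(-37 + z + z² + z*(-3 + z)))
l(1) - q(-1, -17) = 1/(-37 - 2*1 + 2*1²) - 2*(-1) = 1/(-37 - 2 + 2*1) - 1*(-2) = 1/(-37 - 2 + 2) + 2 = 1/(-37) + 2 = -1/37 + 2 = 73/37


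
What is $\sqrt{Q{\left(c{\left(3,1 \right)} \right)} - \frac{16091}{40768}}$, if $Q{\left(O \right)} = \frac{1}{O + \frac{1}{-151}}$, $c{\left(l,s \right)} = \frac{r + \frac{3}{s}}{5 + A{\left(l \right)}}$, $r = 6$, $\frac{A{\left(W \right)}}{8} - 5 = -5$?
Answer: $\frac{\sqrt{39572050713}}{492856} \approx 0.40362$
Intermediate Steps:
$A{\left(W \right)} = 0$ ($A{\left(W \right)} = 40 + 8 \left(-5\right) = 40 - 40 = 0$)
$c{\left(l,s \right)} = \frac{6}{5} + \frac{3}{5 s}$ ($c{\left(l,s \right)} = \frac{6 + \frac{3}{s}}{5 + 0} = \frac{6 + \frac{3}{s}}{5} = \left(6 + \frac{3}{s}\right) \frac{1}{5} = \frac{6}{5} + \frac{3}{5 s}$)
$Q{\left(O \right)} = \frac{1}{- \frac{1}{151} + O}$ ($Q{\left(O \right)} = \frac{1}{O - \frac{1}{151}} = \frac{1}{- \frac{1}{151} + O}$)
$\sqrt{Q{\left(c{\left(3,1 \right)} \right)} - \frac{16091}{40768}} = \sqrt{\frac{151}{-1 + 151 \frac{3 \left(1 + 2 \cdot 1\right)}{5 \cdot 1}} - \frac{16091}{40768}} = \sqrt{\frac{151}{-1 + 151 \cdot \frac{3}{5} \cdot 1 \left(1 + 2\right)} - \frac{16091}{40768}} = \sqrt{\frac{151}{-1 + 151 \cdot \frac{3}{5} \cdot 1 \cdot 3} - \frac{16091}{40768}} = \sqrt{\frac{151}{-1 + 151 \cdot \frac{9}{5}} - \frac{16091}{40768}} = \sqrt{\frac{151}{-1 + \frac{1359}{5}} - \frac{16091}{40768}} = \sqrt{\frac{151}{\frac{1354}{5}} - \frac{16091}{40768}} = \sqrt{151 \cdot \frac{5}{1354} - \frac{16091}{40768}} = \sqrt{\frac{755}{1354} - \frac{16091}{40768}} = \sqrt{\frac{4496313}{27599936}} = \frac{\sqrt{39572050713}}{492856}$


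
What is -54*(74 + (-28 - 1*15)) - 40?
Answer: -1714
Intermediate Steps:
-54*(74 + (-28 - 1*15)) - 40 = -54*(74 + (-28 - 15)) - 40 = -54*(74 - 43) - 40 = -54*31 - 40 = -1674 - 40 = -1714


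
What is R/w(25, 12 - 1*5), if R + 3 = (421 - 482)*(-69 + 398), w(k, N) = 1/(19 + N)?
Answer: -521872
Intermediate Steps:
R = -20072 (R = -3 + (421 - 482)*(-69 + 398) = -3 - 61*329 = -3 - 20069 = -20072)
R/w(25, 12 - 1*5) = -(622232 - 100360) = -20072/(1/(19 + (12 - 5))) = -20072/(1/(19 + 7)) = -20072/(1/26) = -20072/1/26 = -20072*26 = -521872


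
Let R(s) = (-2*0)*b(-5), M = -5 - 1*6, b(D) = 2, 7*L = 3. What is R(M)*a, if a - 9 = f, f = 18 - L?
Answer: 0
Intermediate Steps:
L = 3/7 (L = (⅐)*3 = 3/7 ≈ 0.42857)
f = 123/7 (f = 18 - 1*3/7 = 18 - 3/7 = 123/7 ≈ 17.571)
a = 186/7 (a = 9 + 123/7 = 186/7 ≈ 26.571)
M = -11 (M = -5 - 6 = -11)
R(s) = 0 (R(s) = -2*0*2 = 0*2 = 0)
R(M)*a = 0*(186/7) = 0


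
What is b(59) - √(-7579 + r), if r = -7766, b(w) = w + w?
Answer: 118 - 3*I*√1705 ≈ 118.0 - 123.87*I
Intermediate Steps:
b(w) = 2*w
b(59) - √(-7579 + r) = 2*59 - √(-7579 - 7766) = 118 - √(-15345) = 118 - 3*I*√1705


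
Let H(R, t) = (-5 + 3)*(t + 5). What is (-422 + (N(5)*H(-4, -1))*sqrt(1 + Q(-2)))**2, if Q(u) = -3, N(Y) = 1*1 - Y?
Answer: 176036 - 27008*I*sqrt(2) ≈ 1.7604e+5 - 38195.0*I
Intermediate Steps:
H(R, t) = -10 - 2*t (H(R, t) = -2*(5 + t) = -10 - 2*t)
N(Y) = 1 - Y
(-422 + (N(5)*H(-4, -1))*sqrt(1 + Q(-2)))**2 = (-422 + ((1 - 1*5)*(-10 - 2*(-1)))*sqrt(1 - 3))**2 = (-422 + ((1 - 5)*(-10 + 2))*sqrt(-2))**2 = (-422 + (-4*(-8))*(I*sqrt(2)))**2 = (-422 + 32*(I*sqrt(2)))**2 = (-422 + 32*I*sqrt(2))**2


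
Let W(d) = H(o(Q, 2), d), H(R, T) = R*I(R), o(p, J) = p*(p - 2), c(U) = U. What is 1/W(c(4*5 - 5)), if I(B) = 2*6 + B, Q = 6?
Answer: 1/864 ≈ 0.0011574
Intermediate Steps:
o(p, J) = p*(-2 + p)
I(B) = 12 + B
H(R, T) = R*(12 + R)
W(d) = 864 (W(d) = (6*(-2 + 6))*(12 + 6*(-2 + 6)) = (6*4)*(12 + 6*4) = 24*(12 + 24) = 24*36 = 864)
1/W(c(4*5 - 5)) = 1/864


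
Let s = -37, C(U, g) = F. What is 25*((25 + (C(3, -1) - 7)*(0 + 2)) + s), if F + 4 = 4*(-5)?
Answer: -1850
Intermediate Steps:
F = -24 (F = -4 + 4*(-5) = -4 - 20 = -24)
C(U, g) = -24
25*((25 + (C(3, -1) - 7)*(0 + 2)) + s) = 25*((25 + (-24 - 7)*(0 + 2)) - 37) = 25*((25 - 31*2) - 37) = 25*((25 - 62) - 37) = 25*(-37 - 37) = 25*(-74) = -1850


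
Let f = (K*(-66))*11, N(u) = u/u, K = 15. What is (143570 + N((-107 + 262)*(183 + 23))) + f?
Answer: 132681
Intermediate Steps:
N(u) = 1
f = -10890 (f = (15*(-66))*11 = -990*11 = -10890)
(143570 + N((-107 + 262)*(183 + 23))) + f = (143570 + 1) - 10890 = 143571 - 10890 = 132681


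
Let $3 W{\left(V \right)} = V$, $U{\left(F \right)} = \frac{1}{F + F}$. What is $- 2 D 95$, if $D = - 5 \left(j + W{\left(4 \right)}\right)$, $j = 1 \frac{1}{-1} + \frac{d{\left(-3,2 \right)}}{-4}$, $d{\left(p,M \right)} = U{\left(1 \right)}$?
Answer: $\frac{2375}{12} \approx 197.92$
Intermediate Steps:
$U{\left(F \right)} = \frac{1}{2 F}$
$d{\left(p,M \right)} = \frac{1}{2}$ ($d{\left(p,M \right)} = \frac{1}{2 \cdot 1} = \frac{1}{2} \cdot 1 = \frac{1}{2}$)
$W{\left(V \right)} = \frac{V}{3}$
$j = - \frac{9}{8}$ ($j = 1 \frac{1}{-1} + \frac{1}{2 \left(-4\right)} = 1 \left(-1\right) + \frac{1}{2} \left(- \frac{1}{4}\right) = -1 - \frac{1}{8} = - \frac{9}{8} \approx -1.125$)
$D = - \frac{25}{24}$ ($D = - 5 \left(- \frac{9}{8} + \frac{1}{3} \cdot 4\right) = - 5 \left(- \frac{9}{8} + \frac{4}{3}\right) = \left(-5\right) \frac{5}{24} = - \frac{25}{24} \approx -1.0417$)
$- 2 D 95 = \left(-2\right) \left(- \frac{25}{24}\right) 95 = \frac{25}{12} \cdot 95 = \frac{2375}{12}$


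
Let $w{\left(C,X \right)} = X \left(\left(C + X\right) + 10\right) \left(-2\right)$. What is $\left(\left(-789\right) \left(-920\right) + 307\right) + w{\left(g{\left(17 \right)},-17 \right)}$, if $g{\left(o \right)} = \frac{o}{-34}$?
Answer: $725932$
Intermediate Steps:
$g{\left(o \right)} = - \frac{o}{34}$ ($g{\left(o \right)} = o \left(- \frac{1}{34}\right) = - \frac{o}{34}$)
$w{\left(C,X \right)} = - 2 X \left(10 + C + X\right)$ ($w{\left(C,X \right)} = X \left(10 + C + X\right) \left(-2\right) = - 2 X \left(10 + C + X\right)$)
$\left(\left(-789\right) \left(-920\right) + 307\right) + w{\left(g{\left(17 \right)},-17 \right)} = \left(\left(-789\right) \left(-920\right) + 307\right) - - 34 \left(10 - \frac{1}{2} - 17\right) = \left(725880 + 307\right) - - 34 \left(10 - \frac{1}{2} - 17\right) = 726187 - \left(-34\right) \left(- \frac{15}{2}\right) = 726187 - 255 = 725932$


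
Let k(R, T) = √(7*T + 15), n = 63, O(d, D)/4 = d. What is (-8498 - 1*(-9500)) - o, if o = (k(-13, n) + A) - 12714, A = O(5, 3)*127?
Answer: 11176 - 2*√114 ≈ 11155.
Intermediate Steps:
O(d, D) = 4*d
k(R, T) = √(15 + 7*T)
A = 2540 (A = (4*5)*127 = 20*127 = 2540)
o = -10174 + 2*√114 (o = (√(15 + 7*63) + 2540) - 12714 = (√(15 + 441) + 2540) - 12714 = (√456 + 2540) - 12714 = (2*√114 + 2540) - 12714 = (2540 + 2*√114) - 12714 = -10174 + 2*√114 ≈ -10153.)
(-8498 - 1*(-9500)) - o = (-8498 - 1*(-9500)) - (-10174 + 2*√114) = (-8498 + 9500) + (10174 - 2*√114) = 1002 + (10174 - 2*√114) = 11176 - 2*√114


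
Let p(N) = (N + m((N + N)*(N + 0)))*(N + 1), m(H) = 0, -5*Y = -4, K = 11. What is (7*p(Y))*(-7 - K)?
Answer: -4536/25 ≈ -181.44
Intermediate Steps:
Y = 4/5 (Y = -1/5*(-4) = 4/5 ≈ 0.80000)
p(N) = N*(1 + N) (p(N) = (N + 0)*(N + 1) = N*(1 + N))
(7*p(Y))*(-7 - K) = (7*(4*(1 + 4/5)/5))*(-7 - 1*11) = (7*((4/5)*(9/5)))*(-7 - 11) = (7*(36/25))*(-18) = (252/25)*(-18) = -4536/25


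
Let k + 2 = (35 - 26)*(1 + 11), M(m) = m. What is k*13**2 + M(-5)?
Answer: 17909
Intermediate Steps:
k = 106 (k = -2 + (35 - 26)*(1 + 11) = -2 + 9*12 = -2 + 108 = 106)
k*13**2 + M(-5) = 106*13**2 - 5 = 106*169 - 5 = 17914 - 5 = 17909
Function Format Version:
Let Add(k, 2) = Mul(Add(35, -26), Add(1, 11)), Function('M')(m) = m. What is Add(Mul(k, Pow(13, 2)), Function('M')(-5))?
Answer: 17909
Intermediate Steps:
k = 106 (k = Add(-2, Mul(Add(35, -26), Add(1, 11))) = Add(-2, Mul(9, 12)) = Add(-2, 108) = 106)
Add(Mul(k, Pow(13, 2)), Function('M')(-5)) = Add(Mul(106, Pow(13, 2)), -5) = Add(Mul(106, 169), -5) = Add(17914, -5) = 17909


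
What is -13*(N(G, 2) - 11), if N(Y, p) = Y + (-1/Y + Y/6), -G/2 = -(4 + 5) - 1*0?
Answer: -2327/18 ≈ -129.28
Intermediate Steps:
G = 18 (G = -2*(-(4 + 5) - 1*0) = -2*(-1*9 + 0) = -2*(-9 + 0) = -2*(-9) = 18)
N(Y, p) = -1/Y + 7*Y/6 (N(Y, p) = Y + (-1/Y + Y*(⅙)) = Y + (-1/Y + Y/6) = -1/Y + 7*Y/6)
-13*(N(G, 2) - 11) = -13*((-1/18 + (7/6)*18) - 11) = -13*((-1*1/18 + 21) - 11) = -13*((-1/18 + 21) - 11) = -13*(377/18 - 11) = -13*179/18 = -2327/18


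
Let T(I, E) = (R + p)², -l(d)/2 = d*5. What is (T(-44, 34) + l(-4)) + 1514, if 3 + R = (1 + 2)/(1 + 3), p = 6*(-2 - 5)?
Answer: 56193/16 ≈ 3512.1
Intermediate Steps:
p = -42 (p = 6*(-7) = -42)
l(d) = -10*d (l(d) = -2*d*5 = -10*d)
R = -9/4 (R = -3 + (1 + 2)/(1 + 3) = -3 + 3/4 = -3 + 3*(¼) = -3 + ¾ = -9/4 ≈ -2.2500)
T(I, E) = 31329/16 (T(I, E) = (-9/4 - 42)² = (-177/4)² = 31329/16)
(T(-44, 34) + l(-4)) + 1514 = (31329/16 - 10*(-4)) + 1514 = (31329/16 + 40) + 1514 = 31969/16 + 1514 = 56193/16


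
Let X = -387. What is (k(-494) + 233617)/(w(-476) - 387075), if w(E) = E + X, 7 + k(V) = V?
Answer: -116558/193969 ≈ -0.60091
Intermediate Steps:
k(V) = -7 + V
w(E) = -387 + E (w(E) = E - 387 = -387 + E)
(k(-494) + 233617)/(w(-476) - 387075) = ((-7 - 494) + 233617)/((-387 - 476) - 387075) = (-501 + 233617)/(-863 - 387075) = 233116/(-387938) = 233116*(-1/387938) = -116558/193969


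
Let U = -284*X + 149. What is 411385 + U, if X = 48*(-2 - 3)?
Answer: 479694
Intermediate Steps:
X = -240 (X = 48*(-5) = -240)
U = 68309 (U = -284*(-240) + 149 = 68160 + 149 = 68309)
411385 + U = 411385 + 68309 = 479694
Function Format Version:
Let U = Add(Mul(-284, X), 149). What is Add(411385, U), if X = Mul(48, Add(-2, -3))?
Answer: 479694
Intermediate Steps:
X = -240 (X = Mul(48, -5) = -240)
U = 68309 (U = Add(Mul(-284, -240), 149) = Add(68160, 149) = 68309)
Add(411385, U) = Add(411385, 68309) = 479694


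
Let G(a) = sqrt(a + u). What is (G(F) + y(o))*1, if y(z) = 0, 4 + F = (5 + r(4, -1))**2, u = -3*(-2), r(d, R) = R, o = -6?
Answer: 3*sqrt(2) ≈ 4.2426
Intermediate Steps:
u = 6
F = 12 (F = -4 + (5 - 1)**2 = -4 + 4**2 = -4 + 16 = 12)
G(a) = sqrt(6 + a) (G(a) = sqrt(a + 6) = sqrt(6 + a))
(G(F) + y(o))*1 = (sqrt(6 + 12) + 0)*1 = (sqrt(18) + 0)*1 = (3*sqrt(2) + 0)*1 = (3*sqrt(2))*1 = 3*sqrt(2)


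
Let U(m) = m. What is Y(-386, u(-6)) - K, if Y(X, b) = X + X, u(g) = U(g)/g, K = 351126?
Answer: -351898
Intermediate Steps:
u(g) = 1 (u(g) = g/g = 1)
Y(X, b) = 2*X
Y(-386, u(-6)) - K = 2*(-386) - 1*351126 = -772 - 351126 = -351898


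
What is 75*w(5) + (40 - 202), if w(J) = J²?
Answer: 1713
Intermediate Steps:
75*w(5) + (40 - 202) = 75*5² + (40 - 202) = 75*25 - 162 = 1875 - 162 = 1713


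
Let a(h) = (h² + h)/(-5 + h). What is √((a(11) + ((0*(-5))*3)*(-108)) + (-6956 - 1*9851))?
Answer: 3*I*√1865 ≈ 129.56*I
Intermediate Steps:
a(h) = (h + h²)/(-5 + h)
√((a(11) + ((0*(-5))*3)*(-108)) + (-6956 - 1*9851)) = √((11*(1 + 11)/(-5 + 11) + ((0*(-5))*3)*(-108)) + (-6956 - 1*9851)) = √((11*12/6 + (0*3)*(-108)) + (-6956 - 9851)) = √((11*(⅙)*12 + 0*(-108)) - 16807) = √((22 + 0) - 16807) = √(22 - 16807) = √(-16785) = 3*I*√1865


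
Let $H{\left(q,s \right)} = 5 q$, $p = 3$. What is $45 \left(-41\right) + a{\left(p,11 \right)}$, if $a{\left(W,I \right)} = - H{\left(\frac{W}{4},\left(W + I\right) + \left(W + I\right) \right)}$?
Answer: $- \frac{7395}{4} \approx -1848.8$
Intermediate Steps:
$a{\left(W,I \right)} = - \frac{5 W}{4}$ ($a{\left(W,I \right)} = - 5 \frac{W}{4} = - \frac{5 W}{4}$)
$45 \left(-41\right) + a{\left(p,11 \right)} = 45 \left(-41\right) - \frac{15}{4} = -1845 - \frac{15}{4} = - \frac{7395}{4}$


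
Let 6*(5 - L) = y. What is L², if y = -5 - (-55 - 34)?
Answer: 81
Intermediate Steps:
y = 84 (y = -5 - 1*(-89) = -5 + 89 = 84)
L = -9 (L = 5 - ⅙*84 = 5 - 14 = -9)
L² = (-9)² = 81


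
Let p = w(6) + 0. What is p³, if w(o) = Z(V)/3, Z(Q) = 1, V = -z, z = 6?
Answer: 1/27 ≈ 0.037037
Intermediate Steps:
V = -6 (V = -1*6 = -6)
w(o) = ⅓ (w(o) = 1/3 = 1*(⅓) = ⅓)
p = ⅓ (p = ⅓ + 0 = ⅓ ≈ 0.33333)
p³ = (⅓)³ = 1/27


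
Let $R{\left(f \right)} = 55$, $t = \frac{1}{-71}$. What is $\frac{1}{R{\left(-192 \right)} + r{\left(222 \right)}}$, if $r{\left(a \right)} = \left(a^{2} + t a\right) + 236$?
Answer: $\frac{71}{3519603} \approx 2.0173 \cdot 10^{-5}$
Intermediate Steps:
$t = - \frac{1}{71} \approx -0.014085$
$r{\left(a \right)} = 236 + a^{2} - \frac{a}{71}$ ($r{\left(a \right)} = \left(a^{2} - \frac{a}{71}\right) + 236 = 236 + a^{2} - \frac{a}{71}$)
$\frac{1}{R{\left(-192 \right)} + r{\left(222 \right)}} = \frac{1}{55 + \left(236 + 222^{2} - \frac{222}{71}\right)} = \frac{1}{55 + \left(236 + 49284 - \frac{222}{71}\right)} = \frac{1}{55 + \frac{3515698}{71}} = \frac{1}{\frac{3519603}{71}} = \frac{71}{3519603}$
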